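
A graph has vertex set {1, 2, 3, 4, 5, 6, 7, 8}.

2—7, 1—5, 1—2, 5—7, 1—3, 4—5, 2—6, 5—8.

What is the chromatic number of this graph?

2

5 and 7 are adjacent, so at least 2 colors are needed.
2 colors suffice: color a → {2, 3, 5}; color b → {1, 4, 6, 7, 8}. Every edge joins two different colors.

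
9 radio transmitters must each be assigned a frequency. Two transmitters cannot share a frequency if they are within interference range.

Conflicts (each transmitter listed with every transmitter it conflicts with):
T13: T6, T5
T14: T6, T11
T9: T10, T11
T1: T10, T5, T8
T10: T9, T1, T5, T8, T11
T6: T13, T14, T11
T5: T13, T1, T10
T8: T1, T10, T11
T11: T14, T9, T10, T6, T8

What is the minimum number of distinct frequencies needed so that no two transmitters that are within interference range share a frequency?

3

T14, T6, T11 are mutually in conflict, so at least 3 frequencies are needed.
3 frequencies suffice: T13=1, T14=3, T9=3, T1=1, T10=2, T6=2, T5=3, T8=3, T11=1. No two conflicting transmitters share a frequency.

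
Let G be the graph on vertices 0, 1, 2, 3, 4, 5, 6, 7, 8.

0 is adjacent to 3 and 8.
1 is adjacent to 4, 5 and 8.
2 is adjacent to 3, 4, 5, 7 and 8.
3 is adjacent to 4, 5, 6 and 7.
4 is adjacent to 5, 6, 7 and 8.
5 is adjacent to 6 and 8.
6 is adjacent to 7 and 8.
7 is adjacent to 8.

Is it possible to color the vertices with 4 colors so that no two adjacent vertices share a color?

The chromatic number is 4. 2, 3, 4, 5 are pairwise adjacent (a clique of size 4), so at least 4 colors are needed.
4 colors suffice: color a → {0, 4}; color b → {3, 8}; color c → {5, 7}; color d → {1, 2, 6}.
That is already a proper 4-coloring.

Yes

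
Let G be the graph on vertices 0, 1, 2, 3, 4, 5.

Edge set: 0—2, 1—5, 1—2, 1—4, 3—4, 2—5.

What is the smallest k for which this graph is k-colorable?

3

1, 2, 5 are pairwise adjacent, so at least 3 colors are needed.
A valid assignment using 3 colors: 0=red, 1=red, 2=blue, 3=red, 4=blue, 5=green. Every edge joins two different colors.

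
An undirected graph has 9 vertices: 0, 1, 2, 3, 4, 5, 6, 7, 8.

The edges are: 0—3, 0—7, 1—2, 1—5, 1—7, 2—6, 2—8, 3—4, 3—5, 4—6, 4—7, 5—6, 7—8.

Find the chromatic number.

3

The cycle 0-3-5-1-7-0 has odd length 5, so it cannot be 2-colored; at least 3 colors are needed.
A valid assignment using 3 colors: 0=c, 1=b, 2=a, 3=b, 4=c, 5=a, 6=b, 7=a, 8=b. Every edge joins two different colors.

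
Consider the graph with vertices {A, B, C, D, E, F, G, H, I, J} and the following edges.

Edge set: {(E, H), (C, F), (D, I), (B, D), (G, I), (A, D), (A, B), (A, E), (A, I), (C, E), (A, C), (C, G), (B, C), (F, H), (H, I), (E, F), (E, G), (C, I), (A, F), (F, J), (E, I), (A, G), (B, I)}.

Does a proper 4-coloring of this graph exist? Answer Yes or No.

No

A, C, E, G, I form a clique, so at least 5 colors are needed.
So 4 colors are not enough.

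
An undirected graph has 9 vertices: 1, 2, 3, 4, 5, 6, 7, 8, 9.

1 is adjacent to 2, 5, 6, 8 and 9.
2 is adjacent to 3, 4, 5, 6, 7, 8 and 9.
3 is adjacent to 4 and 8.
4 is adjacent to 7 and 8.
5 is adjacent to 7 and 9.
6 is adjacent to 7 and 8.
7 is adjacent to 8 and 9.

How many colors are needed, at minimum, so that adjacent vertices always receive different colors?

4

1, 2, 5, 9 are mutually adjacent (a clique of size 4), so at least 4 colors are needed.
4 colors suffice: color red → {2}; color blue → {1, 3, 7}; color green → {8, 9}; color yellow → {4, 5, 6}. Each edge has distinct colors on its endpoints.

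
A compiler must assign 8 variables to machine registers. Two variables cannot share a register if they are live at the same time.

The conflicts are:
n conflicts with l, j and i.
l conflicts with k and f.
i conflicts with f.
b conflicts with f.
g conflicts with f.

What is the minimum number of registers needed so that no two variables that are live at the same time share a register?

l and k conflict, so at least 2 registers are needed.
Using 2 registers: n=1, l=2, j=2, i=2, b=2, g=2, k=1, f=1. No two conflicting variables share a register.

2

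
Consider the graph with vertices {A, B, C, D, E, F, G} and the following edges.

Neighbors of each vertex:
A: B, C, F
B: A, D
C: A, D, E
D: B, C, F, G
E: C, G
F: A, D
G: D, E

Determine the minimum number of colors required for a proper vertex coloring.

C and D are adjacent, so at least 2 colors are needed.
2 colors suffice: color red → {A, D, E}; color blue → {B, C, F, G}. Each edge has distinct colors on its endpoints.

2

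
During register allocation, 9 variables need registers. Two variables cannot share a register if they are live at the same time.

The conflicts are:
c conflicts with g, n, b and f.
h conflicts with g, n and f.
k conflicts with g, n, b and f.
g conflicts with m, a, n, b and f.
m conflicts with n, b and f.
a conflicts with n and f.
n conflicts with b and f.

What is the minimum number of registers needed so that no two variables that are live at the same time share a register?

k, g, n, b all conflict with each other, so at least 4 registers are needed.
A valid assignment using 4 registers: c=4, h=4, k=4, g=1, m=4, a=4, n=2, b=3, f=3. Each listed conflict is separated.

4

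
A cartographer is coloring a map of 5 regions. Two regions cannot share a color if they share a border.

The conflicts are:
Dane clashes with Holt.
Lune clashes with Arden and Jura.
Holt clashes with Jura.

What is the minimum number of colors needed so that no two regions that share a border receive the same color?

Holt and Jura conflict, so at least 2 colors are needed.
A valid assignment using 2 colors: Dane=2, Lune=1, Arden=2, Holt=1, Jura=2. Every pair that conflicts lands in different colors.

2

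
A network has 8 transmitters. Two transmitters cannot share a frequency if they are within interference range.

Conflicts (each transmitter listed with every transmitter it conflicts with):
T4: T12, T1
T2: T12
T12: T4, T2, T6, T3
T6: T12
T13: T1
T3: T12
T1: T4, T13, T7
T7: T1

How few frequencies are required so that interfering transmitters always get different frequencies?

2

T2 and T12 conflict, so at least 2 frequencies are needed.
Using 2 frequencies: T4=2, T2=2, T12=1, T6=2, T13=2, T3=2, T1=1, T7=2. Each listed conflict is separated.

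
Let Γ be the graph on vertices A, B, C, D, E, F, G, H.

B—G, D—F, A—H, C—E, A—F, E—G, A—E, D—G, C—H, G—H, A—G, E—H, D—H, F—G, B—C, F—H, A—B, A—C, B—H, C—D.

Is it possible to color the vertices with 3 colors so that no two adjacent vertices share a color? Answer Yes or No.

D, F, G, H are mutually adjacent (a clique of size 4), so at least 4 colors are needed.
So 3 colors are not enough.

No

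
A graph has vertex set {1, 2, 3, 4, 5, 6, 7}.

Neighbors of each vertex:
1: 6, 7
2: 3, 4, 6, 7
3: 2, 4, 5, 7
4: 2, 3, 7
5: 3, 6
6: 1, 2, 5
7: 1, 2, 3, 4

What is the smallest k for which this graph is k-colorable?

4

2, 3, 4, 7 are mutually adjacent (a clique of size 4), so at least 4 colors are needed.
4 colors suffice: color red → {6, 7}; color blue → {1, 3}; color green → {2, 5}; color yellow → {4}. Every edge joins two different colors.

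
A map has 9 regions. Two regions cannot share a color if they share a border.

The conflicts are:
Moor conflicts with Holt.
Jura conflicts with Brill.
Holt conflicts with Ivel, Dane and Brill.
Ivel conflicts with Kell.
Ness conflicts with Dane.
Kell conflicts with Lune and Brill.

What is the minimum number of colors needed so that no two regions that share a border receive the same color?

Holt and Dane conflict, so at least 2 colors are needed.
2 colors suffice: color 1 → {Jura, Holt, Ness, Kell}; color 2 → {Moor, Ivel, Lune, Dane, Brill}. No two conflicting regions share a color.

2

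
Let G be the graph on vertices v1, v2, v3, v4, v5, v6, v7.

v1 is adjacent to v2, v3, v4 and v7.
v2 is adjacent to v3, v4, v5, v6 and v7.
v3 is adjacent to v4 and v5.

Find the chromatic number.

v1, v2, v3, v4 are mutually adjacent (a clique of size 4), so at least 4 colors are needed.
4 colors suffice: v1=2, v2=1, v3=3, v4=4, v5=2, v6=2, v7=3. Every edge joins two different colors.

4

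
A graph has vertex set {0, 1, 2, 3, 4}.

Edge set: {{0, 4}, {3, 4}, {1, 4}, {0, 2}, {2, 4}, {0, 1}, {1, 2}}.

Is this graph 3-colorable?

No

0, 1, 2, 4 are mutually adjacent (a clique of size 4), so at least 4 colors are needed.
So 3 colors are not enough.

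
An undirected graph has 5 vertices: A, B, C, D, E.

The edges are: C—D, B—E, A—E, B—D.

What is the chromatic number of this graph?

A and E are adjacent, so at least 2 colors are needed.
2 colors suffice: color 1 → {D, E}; color 2 → {A, B, C}. No two adjacent vertices share a color.

2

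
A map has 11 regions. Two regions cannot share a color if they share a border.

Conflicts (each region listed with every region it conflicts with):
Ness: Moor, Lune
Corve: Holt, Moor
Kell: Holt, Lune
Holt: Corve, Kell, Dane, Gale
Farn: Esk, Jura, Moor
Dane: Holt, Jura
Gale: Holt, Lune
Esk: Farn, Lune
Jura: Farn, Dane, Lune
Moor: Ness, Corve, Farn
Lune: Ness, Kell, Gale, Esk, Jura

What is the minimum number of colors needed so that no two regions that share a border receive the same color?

3

The cycle Farn-Esk-Lune-Ness-Moor-Farn has odd length 5, so it cannot be 2-colored; at least 3 colors are needed.
3 colors suffice: Ness=3, Corve=3, Kell=2, Holt=1, Farn=1, Dane=3, Gale=2, Esk=2, Jura=2, Moor=2, Lune=1. No two conflicting regions share a color.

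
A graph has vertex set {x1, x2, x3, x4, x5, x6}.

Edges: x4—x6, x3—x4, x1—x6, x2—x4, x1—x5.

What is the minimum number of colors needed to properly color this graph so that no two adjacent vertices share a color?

2

x3 and x4 are adjacent, so at least 2 colors are needed.
2 colors suffice: color 1 → {x1, x4}; color 2 → {x2, x3, x5, x6}. Each edge has distinct colors on its endpoints.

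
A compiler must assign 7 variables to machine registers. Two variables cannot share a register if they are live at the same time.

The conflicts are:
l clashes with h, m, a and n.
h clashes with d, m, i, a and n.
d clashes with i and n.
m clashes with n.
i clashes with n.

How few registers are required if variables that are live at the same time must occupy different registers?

4

h, d, i, n are mutually in conflict, so at least 4 registers are needed.
4 registers suffice: register 1 → {h}; register 2 → {a, n}; register 3 → {l, i}; register 4 → {d, m}. Each listed conflict is separated.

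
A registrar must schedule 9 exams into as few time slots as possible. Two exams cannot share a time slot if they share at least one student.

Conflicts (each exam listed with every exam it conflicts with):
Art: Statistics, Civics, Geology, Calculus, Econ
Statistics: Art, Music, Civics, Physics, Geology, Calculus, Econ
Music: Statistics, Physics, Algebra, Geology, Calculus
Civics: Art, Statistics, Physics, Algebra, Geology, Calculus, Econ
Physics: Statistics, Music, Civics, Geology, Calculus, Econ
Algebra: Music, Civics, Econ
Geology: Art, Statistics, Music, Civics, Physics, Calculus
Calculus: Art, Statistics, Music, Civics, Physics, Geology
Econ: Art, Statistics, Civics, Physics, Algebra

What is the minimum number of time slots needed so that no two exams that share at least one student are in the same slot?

5

Art, Statistics, Civics, Geology, Calculus are mutually in conflict, so at least 5 time slots are needed.
5 time slots suffice: Art=3, Statistics=2, Music=1, Civics=1, Physics=3, Algebra=2, Geology=4, Calculus=5, Econ=4. No two conflicting exams share a time slot.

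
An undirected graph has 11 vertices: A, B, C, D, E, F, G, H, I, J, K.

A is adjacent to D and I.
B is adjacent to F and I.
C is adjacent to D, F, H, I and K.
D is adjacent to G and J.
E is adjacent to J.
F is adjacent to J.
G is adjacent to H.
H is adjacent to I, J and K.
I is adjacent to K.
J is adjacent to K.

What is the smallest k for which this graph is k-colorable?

4

C, H, I, K are pairwise adjacent (a clique of size 4), so at least 4 colors are needed.
4 colors suffice: color 1 → {A, B, C, G, J}; color 2 → {D, E, F, I}; color 3 → {H}; color 4 → {K}. Each edge has distinct colors on its endpoints.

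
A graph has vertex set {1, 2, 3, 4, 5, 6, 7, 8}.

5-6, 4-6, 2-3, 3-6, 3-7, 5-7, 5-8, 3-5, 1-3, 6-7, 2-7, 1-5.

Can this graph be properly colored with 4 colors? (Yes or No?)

The chromatic number is 4. 3, 5, 6, 7 are pairwise adjacent (a clique of size 4), so at least 4 colors are needed.
One proper 4-coloring: 1=c, 2=a, 3=b, 4=a, 5=a, 6=d, 7=c, 8=b.
That is already a proper 4-coloring.

Yes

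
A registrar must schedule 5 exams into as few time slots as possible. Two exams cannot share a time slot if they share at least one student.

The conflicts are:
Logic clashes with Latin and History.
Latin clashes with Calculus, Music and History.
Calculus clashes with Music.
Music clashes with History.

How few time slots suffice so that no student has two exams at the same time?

Latin, Music, History pairwise conflict, so at least 3 time slots are needed.
3 time slots suffice: time slot 1 → {Latin}; time slot 2 → {Logic, Music}; time slot 3 → {Calculus, History}. Each listed conflict is separated.

3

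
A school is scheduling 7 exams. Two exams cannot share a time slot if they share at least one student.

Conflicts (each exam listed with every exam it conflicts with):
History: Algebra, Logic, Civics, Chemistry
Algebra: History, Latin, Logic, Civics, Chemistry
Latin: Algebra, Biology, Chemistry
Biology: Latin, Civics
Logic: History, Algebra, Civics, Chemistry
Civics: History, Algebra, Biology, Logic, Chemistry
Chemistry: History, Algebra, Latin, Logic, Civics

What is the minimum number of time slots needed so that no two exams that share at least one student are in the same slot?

5

History, Algebra, Logic, Civics, Chemistry are mutually in conflict, so at least 5 time slots are needed.
Using 5 time slots: History=5, Algebra=3, Latin=2, Biology=1, Logic=4, Civics=2, Chemistry=1. Every pair that conflicts lands in different time slots.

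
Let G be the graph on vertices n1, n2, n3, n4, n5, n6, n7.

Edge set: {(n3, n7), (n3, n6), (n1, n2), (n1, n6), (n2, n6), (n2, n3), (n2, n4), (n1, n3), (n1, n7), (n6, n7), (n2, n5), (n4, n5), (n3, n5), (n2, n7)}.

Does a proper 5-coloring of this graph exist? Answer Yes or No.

Yes

The chromatic number is 5. n1, n2, n3, n6, n7 are mutually adjacent (a clique of size 5), so at least 5 colors are needed.
A valid assignment using 5 colors: n1=5, n2=1, n3=2, n4=2, n5=3, n6=3, n7=4.
That is already a proper 5-coloring.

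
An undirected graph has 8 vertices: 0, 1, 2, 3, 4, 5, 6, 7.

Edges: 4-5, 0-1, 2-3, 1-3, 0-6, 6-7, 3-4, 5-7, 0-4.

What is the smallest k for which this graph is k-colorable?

3

The cycle 0-4-5-7-6-0 has odd length 5, so it cannot be 2-colored; at least 3 colors are needed.
3 colors suffice: color red → {0, 3, 5}; color blue → {1, 2, 4, 6}; color green → {7}. No two adjacent vertices share a color.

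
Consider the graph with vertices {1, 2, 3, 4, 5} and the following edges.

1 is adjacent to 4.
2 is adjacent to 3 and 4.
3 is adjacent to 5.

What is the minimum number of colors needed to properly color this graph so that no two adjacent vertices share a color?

2

1 and 4 are adjacent, so at least 2 colors are needed.
A valid assignment using 2 colors: 1=a, 2=a, 3=b, 4=b, 5=a. No two adjacent vertices share a color.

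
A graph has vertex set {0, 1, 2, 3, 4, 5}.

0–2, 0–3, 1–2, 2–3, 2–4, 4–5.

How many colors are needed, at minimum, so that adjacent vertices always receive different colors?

0, 2, 3 form a triangle, so at least 3 colors are needed.
One proper 3-coloring: 0=b, 1=b, 2=a, 3=c, 4=b, 5=a. No two adjacent vertices share a color.

3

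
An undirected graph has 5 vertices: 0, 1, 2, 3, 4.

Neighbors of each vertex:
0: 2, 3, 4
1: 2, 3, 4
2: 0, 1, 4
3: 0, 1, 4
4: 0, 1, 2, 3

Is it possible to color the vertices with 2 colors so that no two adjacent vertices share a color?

No

0, 3, 4 form a triangle, so at least 3 colors are needed.
So 2 colors are not enough.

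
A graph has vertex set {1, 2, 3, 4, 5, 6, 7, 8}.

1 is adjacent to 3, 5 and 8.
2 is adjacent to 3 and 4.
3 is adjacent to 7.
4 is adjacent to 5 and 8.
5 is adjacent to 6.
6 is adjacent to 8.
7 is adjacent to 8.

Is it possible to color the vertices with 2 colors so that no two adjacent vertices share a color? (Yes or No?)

No

The cycle 2-4-5-1-3-2 has odd length 5, so it cannot be 2-colored; at least 3 colors are needed.
So 2 colors are not enough.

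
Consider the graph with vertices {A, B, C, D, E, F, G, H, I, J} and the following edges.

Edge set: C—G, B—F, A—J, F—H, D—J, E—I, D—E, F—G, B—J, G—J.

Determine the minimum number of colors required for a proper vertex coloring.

A and J are adjacent, so at least 2 colors are needed.
2 colors suffice: color 1 → {C, E, F, J}; color 2 → {A, B, D, G, H, I}. Every edge joins two different colors.

2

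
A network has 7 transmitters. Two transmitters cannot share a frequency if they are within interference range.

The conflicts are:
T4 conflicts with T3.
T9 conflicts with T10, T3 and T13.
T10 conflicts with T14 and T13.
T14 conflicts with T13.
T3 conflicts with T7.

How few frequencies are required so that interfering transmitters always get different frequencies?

T10, T14, T13 all conflict with each other, so at least 3 frequencies are needed.
3 frequencies suffice: T4=2, T9=3, T10=1, T14=3, T3=1, T13=2, T7=2. No two conflicting transmitters share a frequency.

3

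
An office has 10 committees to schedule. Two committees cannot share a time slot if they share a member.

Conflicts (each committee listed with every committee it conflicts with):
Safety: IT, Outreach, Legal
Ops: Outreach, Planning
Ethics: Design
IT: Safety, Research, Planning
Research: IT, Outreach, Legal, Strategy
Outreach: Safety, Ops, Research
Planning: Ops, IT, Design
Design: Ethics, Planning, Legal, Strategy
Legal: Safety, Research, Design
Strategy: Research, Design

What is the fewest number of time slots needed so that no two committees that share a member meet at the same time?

3

The cycle Safety-Outreach-Ops-Planning-IT-Safety has odd length 5, so it cannot be 2-colored; at least 3 time slots are needed.
3 time slots suffice: time slot 1 → {Safety, Ops, Research, Design}; time slot 2 → {Ethics, IT, Outreach, Legal, Strategy}; time slot 3 → {Planning}. Each listed conflict is separated.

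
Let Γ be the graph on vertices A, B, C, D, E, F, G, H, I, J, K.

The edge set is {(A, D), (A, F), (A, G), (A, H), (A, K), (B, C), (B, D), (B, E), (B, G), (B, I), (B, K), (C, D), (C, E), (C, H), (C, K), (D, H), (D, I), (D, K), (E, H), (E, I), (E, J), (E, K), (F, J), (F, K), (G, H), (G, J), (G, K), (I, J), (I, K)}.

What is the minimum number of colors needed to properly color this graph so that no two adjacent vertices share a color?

4

B, C, E, K are mutually adjacent (a clique of size 4), so at least 4 colors are needed.
4 colors suffice: A=green, B=green, C=yellow, D=blue, E=blue, F=blue, G=blue, H=red, I=yellow, J=red, K=red. Each edge has distinct colors on its endpoints.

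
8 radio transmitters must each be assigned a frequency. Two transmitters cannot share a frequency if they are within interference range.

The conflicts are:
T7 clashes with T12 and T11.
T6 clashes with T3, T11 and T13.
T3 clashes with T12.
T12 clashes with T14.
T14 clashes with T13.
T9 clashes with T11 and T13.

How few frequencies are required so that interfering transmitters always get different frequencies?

3

The cycle T6-T13-T14-T12-T3-T6 has odd length 5, so it cannot be 2-colored; at least 3 frequencies are needed.
3 frequencies suffice: frequency 1 → {T6, T12, T9}; frequency 2 → {T3, T11, T13}; frequency 3 → {T7, T14}. Each listed conflict is separated.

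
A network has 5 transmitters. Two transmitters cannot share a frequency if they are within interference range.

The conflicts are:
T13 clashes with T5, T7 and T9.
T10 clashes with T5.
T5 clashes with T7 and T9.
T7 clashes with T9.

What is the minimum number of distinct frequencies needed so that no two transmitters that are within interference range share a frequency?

T13, T5, T7, T9 pairwise conflict, so at least 4 frequencies are needed.
4 frequencies suffice: frequency 1 → {T5}; frequency 2 → {T13, T10}; frequency 3 → {T7}; frequency 4 → {T9}. Each listed conflict is separated.

4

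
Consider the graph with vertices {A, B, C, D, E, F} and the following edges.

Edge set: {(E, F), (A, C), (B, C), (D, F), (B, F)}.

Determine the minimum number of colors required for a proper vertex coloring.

2

E and F are adjacent, so at least 2 colors are needed.
2 colors suffice: A=blue, B=blue, C=red, D=blue, E=blue, F=red. No two adjacent vertices share a color.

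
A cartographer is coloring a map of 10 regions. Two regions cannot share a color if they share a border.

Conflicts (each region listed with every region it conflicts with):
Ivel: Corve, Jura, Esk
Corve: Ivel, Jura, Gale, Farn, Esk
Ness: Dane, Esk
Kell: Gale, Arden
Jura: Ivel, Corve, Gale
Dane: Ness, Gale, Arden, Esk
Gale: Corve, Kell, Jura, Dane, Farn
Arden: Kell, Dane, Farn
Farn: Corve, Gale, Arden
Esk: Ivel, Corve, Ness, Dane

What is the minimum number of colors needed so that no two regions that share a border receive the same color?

Ness, Dane, Esk are mutually in conflict, so at least 3 colors are needed.
3 colors suffice: color 1 → {Corve, Kell, Dane}; color 2 → {Ivel, Ness, Gale, Arden}; color 3 → {Jura, Farn, Esk}. No two conflicting regions share a color.

3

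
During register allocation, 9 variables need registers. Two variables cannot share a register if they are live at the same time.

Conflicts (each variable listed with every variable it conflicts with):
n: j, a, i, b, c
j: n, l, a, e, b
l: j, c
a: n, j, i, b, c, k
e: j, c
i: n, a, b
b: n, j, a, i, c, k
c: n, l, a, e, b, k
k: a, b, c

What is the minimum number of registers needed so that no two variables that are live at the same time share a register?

a, b, c, k pairwise conflict, so at least 4 registers are needed.
A valid assignment using 4 registers: n=4, j=3, l=1, a=1, e=1, i=3, b=2, c=3, k=4. No two conflicting variables share a register.

4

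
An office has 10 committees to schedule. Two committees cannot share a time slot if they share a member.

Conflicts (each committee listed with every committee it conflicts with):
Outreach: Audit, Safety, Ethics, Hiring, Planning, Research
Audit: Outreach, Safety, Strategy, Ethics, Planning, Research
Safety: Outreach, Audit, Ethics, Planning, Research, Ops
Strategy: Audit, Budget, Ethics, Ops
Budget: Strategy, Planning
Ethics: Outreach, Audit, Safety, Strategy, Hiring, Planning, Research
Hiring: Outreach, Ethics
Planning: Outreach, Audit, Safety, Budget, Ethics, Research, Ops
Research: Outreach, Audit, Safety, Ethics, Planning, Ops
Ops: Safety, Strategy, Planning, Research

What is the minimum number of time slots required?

6

Outreach, Audit, Safety, Ethics, Planning, Research pairwise conflict, so at least 6 time slots are needed.
6 time slots suffice: Outreach=5, Audit=4, Safety=3, Strategy=1, Budget=2, Ethics=2, Hiring=1, Planning=1, Research=6, Ops=2. No two conflicting committees share a time slot.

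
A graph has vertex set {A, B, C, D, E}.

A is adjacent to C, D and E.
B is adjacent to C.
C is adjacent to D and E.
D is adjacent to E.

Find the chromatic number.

4

A, C, D, E are mutually adjacent (a clique of size 4), so at least 4 colors are needed.
4 colors suffice: color 1 → {C}; color 2 → {B, E}; color 3 → {D}; color 4 → {A}. Each edge has distinct colors on its endpoints.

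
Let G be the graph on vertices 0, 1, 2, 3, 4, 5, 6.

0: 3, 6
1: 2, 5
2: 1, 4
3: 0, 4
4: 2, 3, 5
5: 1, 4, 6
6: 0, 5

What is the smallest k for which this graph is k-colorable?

The cycle 3-0-6-5-4-3 has odd length 5, so it cannot be 2-colored; at least 3 colors are needed.
3 colors suffice: color a → {1, 4, 6}; color b → {0, 2, 5}; color c → {3}. No two adjacent vertices share a color.

3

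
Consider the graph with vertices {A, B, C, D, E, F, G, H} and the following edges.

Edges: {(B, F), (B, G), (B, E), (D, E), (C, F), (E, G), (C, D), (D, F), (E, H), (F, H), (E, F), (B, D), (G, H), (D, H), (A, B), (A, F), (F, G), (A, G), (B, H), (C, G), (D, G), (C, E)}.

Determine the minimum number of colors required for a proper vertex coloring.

6

B, D, E, F, G, H form a clique, so at least 6 colors are needed.
6 colors suffice: color 1 → {F}; color 2 → {G}; color 3 → {A, E}; color 4 → {D}; color 5 → {B, C}; color 6 → {H}. Each edge has distinct colors on its endpoints.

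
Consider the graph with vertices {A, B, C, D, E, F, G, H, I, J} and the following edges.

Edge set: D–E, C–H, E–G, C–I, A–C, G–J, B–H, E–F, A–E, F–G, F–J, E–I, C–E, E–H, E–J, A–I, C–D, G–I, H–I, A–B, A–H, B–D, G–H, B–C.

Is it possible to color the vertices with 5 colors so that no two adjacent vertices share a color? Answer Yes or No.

Yes

The chromatic number is 5. A, C, E, H, I form a clique, so at least 5 colors are needed.
5 colors suffice: color 1 → {B, E}; color 2 → {D, F, H}; color 3 → {C, G}; color 4 → {I, J}; color 5 → {A}.
That is already a proper 5-coloring.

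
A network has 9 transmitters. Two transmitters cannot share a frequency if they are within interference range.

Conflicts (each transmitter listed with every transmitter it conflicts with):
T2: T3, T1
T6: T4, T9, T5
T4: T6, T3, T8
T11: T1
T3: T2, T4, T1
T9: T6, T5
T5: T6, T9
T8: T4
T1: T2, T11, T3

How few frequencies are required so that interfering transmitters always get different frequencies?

T6, T9, T5 pairwise conflict, so at least 3 frequencies are needed.
3 frequencies suffice: T2=2, T6=1, T4=2, T11=2, T3=3, T9=2, T5=3, T8=1, T1=1. Each listed conflict is separated.

3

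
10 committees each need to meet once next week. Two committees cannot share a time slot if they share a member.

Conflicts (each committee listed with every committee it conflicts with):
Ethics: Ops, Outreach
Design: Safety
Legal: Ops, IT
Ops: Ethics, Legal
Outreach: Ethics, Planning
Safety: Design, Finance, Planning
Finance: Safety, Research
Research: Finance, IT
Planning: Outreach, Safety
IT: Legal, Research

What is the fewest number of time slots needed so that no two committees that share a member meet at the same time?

The cycle Planning-Safety-Finance-Research-IT-Legal-Ops-Ethics-Outreach-Planning has odd length 9, so it cannot be 2-colored; at least 3 time slots are needed.
Using 3 time slots: Ethics=2, Design=2, Legal=2, Ops=1, Outreach=1, Safety=1, Finance=3, Research=2, Planning=2, IT=1. No two conflicting committees share a time slot.

3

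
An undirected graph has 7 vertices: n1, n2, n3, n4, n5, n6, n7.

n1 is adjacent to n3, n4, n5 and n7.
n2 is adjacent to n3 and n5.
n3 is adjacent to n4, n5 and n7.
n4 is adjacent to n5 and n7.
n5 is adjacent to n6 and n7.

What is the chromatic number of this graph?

5

n1, n3, n4, n5, n7 form a clique, so at least 5 colors are needed.
5 colors suffice: color 1 → {n5}; color 2 → {n3, n6}; color 3 → {n2, n7}; color 4 → {n4}; color 5 → {n1}. Each edge has distinct colors on its endpoints.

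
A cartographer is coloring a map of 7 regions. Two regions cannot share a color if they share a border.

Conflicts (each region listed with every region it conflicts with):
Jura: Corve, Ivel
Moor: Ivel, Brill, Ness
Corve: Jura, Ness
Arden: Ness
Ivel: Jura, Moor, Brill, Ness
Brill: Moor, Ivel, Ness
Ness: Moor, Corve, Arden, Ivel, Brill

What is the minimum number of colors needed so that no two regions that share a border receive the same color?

Moor, Ivel, Brill, Ness pairwise conflict, so at least 4 colors are needed.
4 colors suffice: Jura=1, Moor=3, Corve=2, Arden=2, Ivel=2, Brill=4, Ness=1. Every pair that conflicts lands in different colors.

4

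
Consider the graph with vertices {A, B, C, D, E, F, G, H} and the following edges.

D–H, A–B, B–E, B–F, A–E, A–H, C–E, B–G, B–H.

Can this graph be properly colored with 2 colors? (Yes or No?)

No

A, B, H are pairwise adjacent, so at least 3 colors are needed.
So 2 colors are not enough.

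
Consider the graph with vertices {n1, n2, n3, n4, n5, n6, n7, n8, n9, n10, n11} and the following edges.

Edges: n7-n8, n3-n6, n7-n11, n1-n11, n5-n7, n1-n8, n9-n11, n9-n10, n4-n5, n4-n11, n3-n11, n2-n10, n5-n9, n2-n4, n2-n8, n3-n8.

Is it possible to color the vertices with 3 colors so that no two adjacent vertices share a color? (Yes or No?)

Yes

The chromatic number is 3. The cycle n10-n9-n5-n4-n2-n10 has odd length 5, so it cannot be 2-colored; at least 3 colors are needed.
3 colors suffice: color 1 → {n5, n6, n8, n10, n11}; color 2 → {n1, n2, n3, n7, n9}; color 3 → {n4}.
That is already a proper 3-coloring.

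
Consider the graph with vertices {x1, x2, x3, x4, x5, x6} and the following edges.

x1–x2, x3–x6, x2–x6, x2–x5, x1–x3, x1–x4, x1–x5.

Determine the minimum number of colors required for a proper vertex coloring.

x1, x2, x5 are pairwise adjacent, so at least 3 colors are needed.
3 colors suffice: x1=red, x2=blue, x3=blue, x4=blue, x5=green, x6=red. No two adjacent vertices share a color.

3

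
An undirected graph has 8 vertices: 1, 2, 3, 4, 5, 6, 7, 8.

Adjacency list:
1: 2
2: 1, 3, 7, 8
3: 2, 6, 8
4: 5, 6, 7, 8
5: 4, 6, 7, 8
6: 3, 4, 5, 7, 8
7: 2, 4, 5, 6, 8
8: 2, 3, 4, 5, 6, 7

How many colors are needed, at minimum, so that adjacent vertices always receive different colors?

5

4, 5, 6, 7, 8 form a clique, so at least 5 colors are needed.
A valid assignment using 5 colors: 1=red, 2=blue, 3=green, 4=yellow, 5=purple, 6=blue, 7=green, 8=red. No two adjacent vertices share a color.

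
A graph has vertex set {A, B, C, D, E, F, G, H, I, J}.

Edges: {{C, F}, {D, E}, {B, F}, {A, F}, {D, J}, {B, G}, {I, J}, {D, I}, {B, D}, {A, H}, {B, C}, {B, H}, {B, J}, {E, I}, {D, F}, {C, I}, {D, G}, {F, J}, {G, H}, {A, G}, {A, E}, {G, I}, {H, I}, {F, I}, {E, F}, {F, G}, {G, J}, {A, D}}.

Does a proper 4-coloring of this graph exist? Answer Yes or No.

No

D, F, G, I, J are pairwise adjacent (a clique of size 5), so at least 5 colors are needed.
So 4 colors are not enough.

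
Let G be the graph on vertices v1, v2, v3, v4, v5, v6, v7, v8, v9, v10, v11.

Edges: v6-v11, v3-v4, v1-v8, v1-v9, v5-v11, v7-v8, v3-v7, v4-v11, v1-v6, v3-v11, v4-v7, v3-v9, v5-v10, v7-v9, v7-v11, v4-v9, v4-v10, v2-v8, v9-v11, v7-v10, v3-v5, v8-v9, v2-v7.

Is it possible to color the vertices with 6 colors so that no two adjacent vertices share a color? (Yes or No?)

The chromatic number is 5. v3, v4, v7, v9, v11 form a clique, so at least 5 colors are needed.
5 colors suffice: v1=1, v2=3, v3=4, v4=5, v5=1, v6=3, v7=1, v8=2, v9=3, v10=2, v11=2.
Since 6 ≥ 5, a proper 6-coloring certainly exists.

Yes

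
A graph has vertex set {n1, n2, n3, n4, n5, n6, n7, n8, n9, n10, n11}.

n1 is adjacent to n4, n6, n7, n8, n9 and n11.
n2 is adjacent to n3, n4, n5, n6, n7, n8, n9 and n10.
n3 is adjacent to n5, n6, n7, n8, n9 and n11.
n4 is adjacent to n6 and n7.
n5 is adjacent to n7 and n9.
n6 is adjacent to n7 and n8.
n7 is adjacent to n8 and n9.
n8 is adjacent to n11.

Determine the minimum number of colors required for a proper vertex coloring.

n2, n3, n6, n7, n8 are mutually adjacent (a clique of size 5), so at least 5 colors are needed.
5 colors suffice: color 1 → {n1, n2}; color 2 → {n7, n10, n11}; color 3 → {n3, n4}; color 4 → {n6, n9}; color 5 → {n5, n8}. No two adjacent vertices share a color.

5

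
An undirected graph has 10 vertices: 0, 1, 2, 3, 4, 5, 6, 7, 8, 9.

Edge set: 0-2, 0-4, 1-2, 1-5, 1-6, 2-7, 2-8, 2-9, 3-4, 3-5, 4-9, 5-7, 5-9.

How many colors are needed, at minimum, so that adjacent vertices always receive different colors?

4 and 9 are adjacent, so at least 2 colors are needed.
One proper 2-coloring: 0=blue, 1=blue, 2=red, 3=blue, 4=red, 5=red, 6=red, 7=blue, 8=blue, 9=blue. No two adjacent vertices share a color.

2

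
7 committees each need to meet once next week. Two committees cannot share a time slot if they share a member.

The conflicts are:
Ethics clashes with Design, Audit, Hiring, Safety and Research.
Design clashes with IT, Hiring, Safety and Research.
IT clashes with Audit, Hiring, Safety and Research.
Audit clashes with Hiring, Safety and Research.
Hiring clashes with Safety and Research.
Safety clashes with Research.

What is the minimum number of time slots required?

5

IT, Audit, Hiring, Safety, Research are mutually in conflict, so at least 5 time slots are needed.
5 time slots suffice: time slot 1 → {Research}; time slot 2 → {Hiring}; time slot 3 → {Safety}; time slot 4 → {Ethics, IT}; time slot 5 → {Design, Audit}. No two conflicting committees share a time slot.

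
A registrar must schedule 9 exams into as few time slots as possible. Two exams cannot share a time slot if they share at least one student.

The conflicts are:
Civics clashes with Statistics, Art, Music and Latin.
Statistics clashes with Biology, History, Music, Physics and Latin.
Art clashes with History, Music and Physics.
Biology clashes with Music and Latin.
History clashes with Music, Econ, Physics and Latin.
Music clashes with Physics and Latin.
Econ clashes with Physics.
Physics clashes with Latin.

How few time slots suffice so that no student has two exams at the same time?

Statistics, History, Music, Physics, Latin are mutually in conflict, so at least 5 time slots are needed.
5 time slots suffice: Civics=3, Statistics=4, Art=2, Biology=3, History=3, Music=1, Econ=1, Physics=5, Latin=2. Every pair that conflicts lands in different time slots.

5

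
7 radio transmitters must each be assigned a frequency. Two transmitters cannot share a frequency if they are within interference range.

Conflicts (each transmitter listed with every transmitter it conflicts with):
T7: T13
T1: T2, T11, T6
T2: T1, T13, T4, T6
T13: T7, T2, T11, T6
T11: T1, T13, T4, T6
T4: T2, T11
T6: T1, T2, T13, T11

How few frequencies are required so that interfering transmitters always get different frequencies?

3

T13, T11, T6 all conflict with each other, so at least 3 frequencies are needed.
Using 3 frequencies: T7=2, T1=1, T2=3, T13=1, T11=3, T4=1, T6=2. Each listed conflict is separated.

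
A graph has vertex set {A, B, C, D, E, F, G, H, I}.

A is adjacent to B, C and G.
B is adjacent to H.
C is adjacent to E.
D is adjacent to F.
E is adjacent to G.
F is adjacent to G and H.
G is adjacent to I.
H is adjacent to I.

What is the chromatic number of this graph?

The cycle F-G-A-B-H-F has odd length 5, so it cannot be 2-colored; at least 3 colors are needed.
3 colors suffice: color red → {C, D, G, H}; color blue → {A, E, F, I}; color green → {B}. Every edge joins two different colors.

3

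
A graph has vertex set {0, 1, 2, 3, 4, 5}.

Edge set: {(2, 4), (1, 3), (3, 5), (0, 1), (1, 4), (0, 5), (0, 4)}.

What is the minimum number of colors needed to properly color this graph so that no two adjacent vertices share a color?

3

0, 1, 4 form a triangle, so at least 3 colors are needed.
3 colors suffice: color a → {1, 2, 5}; color b → {0, 3}; color c → {4}. Every edge joins two different colors.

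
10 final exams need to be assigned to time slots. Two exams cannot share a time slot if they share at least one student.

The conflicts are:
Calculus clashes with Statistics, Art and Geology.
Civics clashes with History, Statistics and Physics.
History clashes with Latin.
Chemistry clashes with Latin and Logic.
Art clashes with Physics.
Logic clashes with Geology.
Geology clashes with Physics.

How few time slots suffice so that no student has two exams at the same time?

3

The cycle Statistics-Civics-Physics-Geology-Calculus-Statistics has odd length 5, so it cannot be 2-colored; at least 3 time slots are needed.
A valid assignment using 3 time slots: Calculus=1, Civics=2, History=3, Chemistry=2, Latin=1, Statistics=3, Art=2, Logic=1, Geology=2, Physics=1. No two conflicting exams share a time slot.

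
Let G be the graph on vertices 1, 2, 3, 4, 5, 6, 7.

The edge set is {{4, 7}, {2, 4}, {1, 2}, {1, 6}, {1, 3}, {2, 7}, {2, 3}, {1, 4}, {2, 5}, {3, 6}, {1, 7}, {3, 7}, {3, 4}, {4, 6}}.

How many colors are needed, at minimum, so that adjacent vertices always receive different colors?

5

1, 2, 3, 4, 7 are pairwise adjacent (a clique of size 5), so at least 5 colors are needed.
5 colors suffice: color red → {4, 5}; color blue → {3}; color green → {2, 6}; color yellow → {1}; color purple → {7}. Each edge has distinct colors on its endpoints.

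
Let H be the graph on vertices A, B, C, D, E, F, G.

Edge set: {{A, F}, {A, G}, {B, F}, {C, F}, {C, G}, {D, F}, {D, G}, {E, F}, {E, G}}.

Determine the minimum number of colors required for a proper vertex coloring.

2

D and F are adjacent, so at least 2 colors are needed.
2 colors suffice: color 1 → {F, G}; color 2 → {A, B, C, D, E}. No two adjacent vertices share a color.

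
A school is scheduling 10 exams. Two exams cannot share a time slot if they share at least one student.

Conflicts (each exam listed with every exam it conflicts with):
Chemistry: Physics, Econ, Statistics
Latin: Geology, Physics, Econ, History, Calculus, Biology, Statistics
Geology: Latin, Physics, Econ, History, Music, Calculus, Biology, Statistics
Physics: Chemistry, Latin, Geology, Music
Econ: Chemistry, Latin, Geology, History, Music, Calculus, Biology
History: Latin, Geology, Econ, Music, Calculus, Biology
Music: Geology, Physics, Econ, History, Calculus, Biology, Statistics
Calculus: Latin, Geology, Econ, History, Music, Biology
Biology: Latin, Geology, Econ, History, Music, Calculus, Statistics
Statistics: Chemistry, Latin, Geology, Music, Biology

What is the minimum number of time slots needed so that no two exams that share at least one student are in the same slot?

Latin, Geology, Econ, History, Calculus, Biology all conflict with each other, so at least 6 time slots are needed.
6 time slots suffice: time slot 1 → {Chemistry, Geology}; time slot 2 → {Physics, Biology}; time slot 3 → {Latin, Music}; time slot 4 → {Econ, Statistics}; time slot 5 → {History}; time slot 6 → {Calculus}. Each listed conflict is separated.

6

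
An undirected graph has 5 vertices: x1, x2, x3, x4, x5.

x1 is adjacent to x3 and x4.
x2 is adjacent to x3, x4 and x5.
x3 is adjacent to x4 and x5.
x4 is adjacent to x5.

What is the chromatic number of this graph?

4

x2, x3, x4, x5 are pairwise adjacent (a clique of size 4), so at least 4 colors are needed.
4 colors suffice: x1=3, x2=4, x3=1, x4=2, x5=3. Each edge has distinct colors on its endpoints.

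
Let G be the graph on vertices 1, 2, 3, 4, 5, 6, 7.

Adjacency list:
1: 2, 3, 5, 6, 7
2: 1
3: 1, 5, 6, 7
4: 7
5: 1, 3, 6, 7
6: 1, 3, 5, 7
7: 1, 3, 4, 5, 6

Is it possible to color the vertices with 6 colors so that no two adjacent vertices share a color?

Yes

The chromatic number is 5. 1, 3, 5, 6, 7 are mutually adjacent (a clique of size 5), so at least 5 colors are needed.
One proper 5-coloring: 1=a, 2=b, 3=e, 4=a, 5=c, 6=d, 7=b.
Since 6 ≥ 5, a proper 6-coloring certainly exists.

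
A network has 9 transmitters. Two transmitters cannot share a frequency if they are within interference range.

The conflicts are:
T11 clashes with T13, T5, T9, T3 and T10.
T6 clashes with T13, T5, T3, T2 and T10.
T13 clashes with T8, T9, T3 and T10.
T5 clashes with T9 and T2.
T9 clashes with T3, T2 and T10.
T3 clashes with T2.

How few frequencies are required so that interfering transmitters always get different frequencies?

4

T11, T13, T9, T3 are mutually in conflict, so at least 4 frequencies are needed.
4 frequencies suffice: frequency 1 → {T13, T2}; frequency 2 → {T6, T8, T9}; frequency 3 → {T11}; frequency 4 → {T5, T3, T10}. Every pair that conflicts lands in different frequencies.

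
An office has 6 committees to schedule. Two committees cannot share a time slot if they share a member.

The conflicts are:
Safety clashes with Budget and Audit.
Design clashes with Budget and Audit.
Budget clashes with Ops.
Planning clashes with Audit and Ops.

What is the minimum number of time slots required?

The cycle Design-Audit-Planning-Ops-Budget-Design has odd length 5, so it cannot be 2-colored; at least 3 time slots are needed.
A valid assignment using 3 time slots: Safety=2, Design=2, Budget=1, Planning=2, Audit=1, Ops=3. Each listed conflict is separated.

3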